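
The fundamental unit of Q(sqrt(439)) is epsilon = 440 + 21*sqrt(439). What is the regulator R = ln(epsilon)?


epsilon = 440 + 21*sqrt(439)
= 879.9989
R = ln(879.9989)
= 6.7799

6.7799


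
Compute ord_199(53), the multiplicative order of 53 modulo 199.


We want ord_199(53), the smallest k >= 1 with 53^k = 1 mod 199.
n = 199 = 199, phi(199) = 198; the order divides phi(n).
Divisors of 198: 1, 2, 3, 6, 9, 11, 18, 22, 33, 66, 99, 198
Repeated squaring mod 199: 53^1 = 53, 53^2 = 23, 53^4 = 131, 53^8 = 47, 53^16 = 20, 53^32 = 2, 53^64 = 4, 53^128 = 16
Test divisors in increasing order:
  k=1: 53^1 = 53 mod 199
  k=2: 53^2 = 23 mod 199
  k=3: 53^3 = 23 * 53 = 25 mod 199
  k=6: 53^6 = 131 * 23 = 28 mod 199
  k=9: 53^9 = 47 * 53 = 103 mod 199
  k=11: 53^11 = 47 * 23 * 53 = 180 mod 199
  k=18: 53^18 = 20 * 23 = 62 mod 199
  k=22: 53^22 = 20 * 131 * 23 = 162 mod 199
  k=33: 53^33 = 2 * 53 = 106 mod 199
  k=66: 53^66 = 4 * 23 = 92 mod 199
  k=99: 53^99 = 4 * 2 * 23 * 53 = 1 mod 199  <- first divisor giving 1
Order = 99

99


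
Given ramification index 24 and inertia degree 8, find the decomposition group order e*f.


|D_P| = e * f
= 24 * 8
= 192

192


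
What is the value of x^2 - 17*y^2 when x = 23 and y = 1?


x^2 - d*y^2
= 23^2 - 17*1^2
= 529 - 17
= 512

512


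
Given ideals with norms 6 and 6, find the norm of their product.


N(IJ) = N(I) * N(J)
= 6 * 6
= 36

36


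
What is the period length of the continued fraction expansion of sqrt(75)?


Run the CF algorithm for sqrt(75).
a_0 = floor(sqrt(75)) = 8; set m_0=0, q_0=1.
Recurrence: m' = q*a - m,  q' = (d - m'^2)/q,  a' = floor((a_0 + m')/q').
  step 1: m=8, q=11, a=1
  step 2: m=3, q=6, a=1
  step 3: m=3, q=11, a=1
  step 4: m=8, q=1, a=16
a_4 = 2*a_0 = 16, so the period closes here.
sqrt(75) = [8; 1, 1, 1, 16]
Period length = 4

4


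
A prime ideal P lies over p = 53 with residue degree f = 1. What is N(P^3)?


N(P^a) = p^(a*f)
= 53^(3*1)
= 53^3
= 148877

148877


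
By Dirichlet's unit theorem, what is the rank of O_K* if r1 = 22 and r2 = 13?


By Dirichlet's unit theorem:
rank = r1 + r2 - 1
= 22 + 13 - 1
= 34

34


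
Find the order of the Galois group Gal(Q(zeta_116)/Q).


|Gal(Q(zeta_116)/Q)| = phi(116)
= 56

56


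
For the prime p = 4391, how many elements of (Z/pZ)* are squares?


For prime p, the number of non-zero quadratic residues is (p-1)/2.
= (4391-1)/2
= 2195

2195


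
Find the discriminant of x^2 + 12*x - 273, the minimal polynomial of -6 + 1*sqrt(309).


The element -6 + 1*sqrt(309) has minimal polynomial:
x^2 + 12*x - 273
Discriminant = (12)^2 - 4*(-273)
= 144 + 1092
= 1236

1236


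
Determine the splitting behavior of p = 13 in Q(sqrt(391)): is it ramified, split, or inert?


K = Q(sqrt(391)). Since d mod 4 = 3, disc(K) = 1564.
Check p | disc: 1564 mod 13 = 4.
p does not divide disc. Compute Legendre symbol (d/p):
1^((13-1)/2) mod 13 = 1
(d/p) = 1, so p splits: (p) = P*P' with e=1, f=1, g=2.
Therefore p is split.

split


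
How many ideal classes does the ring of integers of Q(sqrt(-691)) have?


K = Q(sqrt(-691)). d mod 4 = 1, so D = disc(K) = d = -691
h(K) equals the number of primitive reduced positive-definite forms (a, b, c) = a*x^2 + b*x*y + c*y^2 with b^2 - 4ac = D,
where reduced means |b| <= a <= c, with b >= 0 whenever |b| = a or a = c, and primitive means gcd(a, b, c) = 1.
Reduced forces 3a^2 <= |D| = 691, so 1 <= a <= 15; b must have the parity of D, and c = (b^2 - D)/(4a) must be an integer >= a.
Enumerate a = 1..15, b in [-a, a]:
  a=1: (1, 1, 173)  [1]
  a=2..4: none
  a=5: (5, -3, 35), (5, 3, 35)  [2]
  a=6: none
  a=7: (7, -3, 25), (7, 3, 25)  [2]
  a=8..15: none
Total reduced forms: 1 + 2 + 2 = 5
h = 5

5


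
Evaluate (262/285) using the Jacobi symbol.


Compute (262/285) via quadratic reciprocity:
  pull out 2: (2/285) = -1  (since 285 mod 8 = 5)
  reciprocity: (131/285) -> +(285/131)
  reduce: (23/131)
  reciprocity: (23/131) -> -(131/23)
  reduce: (16/23)
  pull out 2: (2/23) = +1  (since 23 mod 8 = 7)
  pull out 2: (2/23) = +1  (since 23 mod 8 = 7)
  pull out 2: (2/23) = +1  (since 23 mod 8 = 7)
  pull out 2: (2/23) = +1  (since 23 mod 8 = 7)
  (1/23) = 1
Product of signs = 1

1


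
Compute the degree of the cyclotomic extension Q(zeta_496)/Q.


The degree equals Euler's totient phi(496).
496 = 2^4 * 31
phi(496) = 240

240


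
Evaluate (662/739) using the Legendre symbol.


p = 739 is prime, so compute (662/739) with the reciprocity algorithm (Jacobi-symbol steps: pull out 2s via (2/n), flip via reciprocity, reduce):
  pull out 2: (2/739) = -1  (since 739 mod 8 = 3)
  reciprocity: (331/739) -> -(739/331)
  reduce: (77/331)
  reciprocity: (77/331) -> +(331/77)
  reduce: (23/77)
  reciprocity: (23/77) -> +(77/23)
  reduce: (8/23)
  pull out 2: (2/23) = +1  (since 23 mod 8 = 7)
  pull out 2: (2/23) = +1  (since 23 mod 8 = 7)
  pull out 2: (2/23) = +1  (since 23 mod 8 = 7)
  (1/23) = 1
Product of signs = 1
(662/739) = 1

1


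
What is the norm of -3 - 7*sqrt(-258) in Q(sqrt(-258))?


N(a + b*sqrt(d)) = a^2 - d*b^2
= (-3)^2 - (-258)*(-7)^2
= 9 + 12642
= 12651

12651


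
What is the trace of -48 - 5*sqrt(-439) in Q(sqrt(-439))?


Tr(a + b*sqrt(d)) = (a + b*sqrt(d)) + (a - b*sqrt(d)) = 2a
= 2 * (-48)
= -96

-96


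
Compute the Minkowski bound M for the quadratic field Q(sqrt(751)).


d = 751, d mod 4 = 3, so disc(K) = 4d = 3004; |disc(K)| = 3004
Real quadratic field, so n = 2, s = r2 = 0, r1 = 2
M = (n!/n^n) * (4/pi)^s * sqrt(|disc(K)|) = (2!/2^2) * (4/pi)^0 * sqrt(3004)
= 0.5 * 1.000000 * 54.808758
= 27.4044

27.4044


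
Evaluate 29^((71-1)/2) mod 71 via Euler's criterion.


p = 71 is prime and the exponent is (p-1)/2 = 35, so by Euler's criterion 29^35 = (29/71) = +1 or -1 mod 71.
Compute by square-and-multiply:
  35 = 32 + 2 + 1 (binary 100011)
  Repeated squaring mod 71: 29^1 = 29, 29^2 = 60, 29^4 = 50, 29^8 = 15, 29^16 = 12, 29^32 = 2
  29^35 = 29^32 * 29^2 * 29^1 = 2 * 60 * 29 mod 71
    2 * 60 = 120 = 49 mod 71
    49 * 29 = 1421 = 1 mod 71
  29^35 = 1 mod 71
Result 1: 29 is a quadratic residue mod 71.
29^35 mod 71 = 1

1


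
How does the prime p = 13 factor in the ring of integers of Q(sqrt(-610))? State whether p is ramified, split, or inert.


K = Q(sqrt(-610)). Since d mod 4 = 2, disc(K) = -2440.
Check p | disc: -2440 mod 13 = 4.
p does not divide disc. Compute Legendre symbol (d/p):
1^((13-1)/2) mod 13 = 1
(d/p) = 1, so p splits: (p) = P*P' with e=1, f=1, g=2.
Therefore p is split.

split


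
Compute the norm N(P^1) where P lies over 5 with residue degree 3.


N(P^a) = p^(a*f)
= 5^(1*3)
= 5^3
= 125

125


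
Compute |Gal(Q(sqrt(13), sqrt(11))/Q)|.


The 2 square roots of distinct primes are multiplicatively independent over Q,
so [K:Q] = 2^2 and Gal(K/Q) is isomorphic to (Z/2Z)^2.
|Gal| = 2^2 = 4

4


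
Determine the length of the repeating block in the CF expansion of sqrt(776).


Run the CF algorithm for sqrt(776).
a_0 = floor(sqrt(776)) = 27; set m_0=0, q_0=1.
Recurrence: m' = q*a - m,  q' = (d - m'^2)/q,  a' = floor((a_0 + m')/q').
  step 1: m=27, q=47, a=1
  step 2: m=20, q=8, a=5
  step 3: m=20, q=47, a=1
  step 4: m=27, q=1, a=54
a_4 = 2*a_0 = 54, so the period closes here.
sqrt(776) = [27; 1, 5, 1, 54]
Period length = 4

4


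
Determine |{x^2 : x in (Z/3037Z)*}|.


For prime p, the number of non-zero quadratic residues is (p-1)/2.
= (3037-1)/2
= 1518

1518


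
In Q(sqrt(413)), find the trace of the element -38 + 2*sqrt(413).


Tr(a + b*sqrt(d)) = (a + b*sqrt(d)) + (a - b*sqrt(d)) = 2a
= 2 * (-38)
= -76

-76


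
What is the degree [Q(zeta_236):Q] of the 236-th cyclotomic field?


The degree equals Euler's totient phi(236).
236 = 2^2 * 59
phi(236) = 116

116


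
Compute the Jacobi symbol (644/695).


Compute (644/695) via quadratic reciprocity:
  pull out 2: (2/695) = +1  (since 695 mod 8 = 7)
  pull out 2: (2/695) = +1  (since 695 mod 8 = 7)
  reciprocity: (161/695) -> +(695/161)
  reduce: (51/161)
  reciprocity: (51/161) -> +(161/51)
  reduce: (8/51)
  pull out 2: (2/51) = -1  (since 51 mod 8 = 3)
  pull out 2: (2/51) = -1  (since 51 mod 8 = 3)
  pull out 2: (2/51) = -1  (since 51 mod 8 = 3)
  (1/51) = 1
Product of signs = -1

-1


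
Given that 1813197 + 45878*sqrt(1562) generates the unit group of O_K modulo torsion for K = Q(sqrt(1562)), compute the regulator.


epsilon = 1813197 + 45878*sqrt(1562)
= 3.6264e+06
R = ln(3.6264e+06)
= 15.1037

15.1037


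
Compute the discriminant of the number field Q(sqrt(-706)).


For K = Q(sqrt(d)) with d squarefree: disc(K) = d if d = 1 mod 4, and disc(K) = 4d if d = 2 or 3 mod 4.
Here d = -706, and d mod 4 = 2.
d = 2 mod 4, not 1 (O_K = Z[sqrt(d)]), so disc(K) = 4d = 4 * (-706) = -2824

-2824


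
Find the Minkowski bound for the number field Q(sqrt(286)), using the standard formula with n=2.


d = 286, d mod 4 = 2, so disc(K) = 4d = 1144; |disc(K)| = 1144
Real quadratic field, so n = 2, s = r2 = 0, r1 = 2
M = (n!/n^n) * (4/pi)^s * sqrt(|disc(K)|) = (2!/2^2) * (4/pi)^0 * sqrt(1144)
= 0.5 * 1.000000 * 33.823069
= 16.9115

16.9115


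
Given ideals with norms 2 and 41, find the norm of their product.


N(IJ) = N(I) * N(J)
= 2 * 41
= 82

82


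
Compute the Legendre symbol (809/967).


p = 967 is prime, so compute (809/967) with the reciprocity algorithm (Jacobi-symbol steps: pull out 2s via (2/n), flip via reciprocity, reduce):
  reciprocity: (809/967) -> +(967/809)
  reduce: (158/809)
  pull out 2: (2/809) = +1  (since 809 mod 8 = 1)
  reciprocity: (79/809) -> +(809/79)
  reduce: (19/79)
  reciprocity: (19/79) -> -(79/19)
  reduce: (3/19)
  reciprocity: (3/19) -> -(19/3)
  reduce: (1/3)
  (1/3) = 1
Product of signs = 1
(809/967) = 1

1


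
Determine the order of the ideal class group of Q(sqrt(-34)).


K = Q(sqrt(-34)). d mod 4 = 2, so D = disc(K) = 4d = -136
h(K) equals the number of primitive reduced positive-definite forms (a, b, c) = a*x^2 + b*x*y + c*y^2 with b^2 - 4ac = D,
where reduced means |b| <= a <= c, with b >= 0 whenever |b| = a or a = c, and primitive means gcd(a, b, c) = 1.
Reduced forces 3a^2 <= |D| = 136, so 1 <= a <= 6; b must have the parity of D, and c = (b^2 - D)/(4a) must be an integer >= a.
Enumerate a = 1..6, b in [-a, a]:
  a=1: (1, 0, 34)  [1]
  a=2: (2, 0, 17)  [1]
  a=3..4: none
  a=5: (5, -2, 7), (5, 2, 7)  [2]
  a=6: none
Total reduced forms: 1 + 1 + 2 = 4
h = 4

4


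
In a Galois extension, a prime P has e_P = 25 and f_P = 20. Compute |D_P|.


|D_P| = e * f
= 25 * 20
= 500

500


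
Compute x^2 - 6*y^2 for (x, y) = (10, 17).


x^2 - d*y^2
= 10^2 - 6*17^2
= 100 - 1734
= -1634

-1634


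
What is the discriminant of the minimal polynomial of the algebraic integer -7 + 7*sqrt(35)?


The element -7 + 7*sqrt(35) has minimal polynomial:
x^2 + 14*x - 1666
Discriminant = (14)^2 - 4*(-1666)
= 196 + 6664
= 6860

6860


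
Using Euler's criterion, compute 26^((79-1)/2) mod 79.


p = 79 is prime and the exponent is (p-1)/2 = 39, so by Euler's criterion 26^39 = (26/79) = +1 or -1 mod 79.
Compute by square-and-multiply:
  39 = 32 + 4 + 2 + 1 (binary 100111)
  Repeated squaring mod 79: 26^1 = 26, 26^2 = 44, 26^4 = 40, 26^8 = 20, 26^16 = 5, 26^32 = 25
  26^39 = 26^32 * 26^4 * 26^2 * 26^1 = 25 * 40 * 44 * 26 mod 79
    25 * 40 = 1000 = 52 mod 79
    52 * 44 = 2288 = 76 mod 79
    76 * 26 = 1976 = 1 mod 79
  26^39 = 1 mod 79
Result 1: 26 is a quadratic residue mod 79.
26^39 mod 79 = 1

1


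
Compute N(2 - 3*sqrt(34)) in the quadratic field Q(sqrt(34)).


N(a + b*sqrt(d)) = a^2 - d*b^2
= (2)^2 - (34)*(-3)^2
= 4 - 306
= -302

-302


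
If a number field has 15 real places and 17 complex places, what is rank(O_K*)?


By Dirichlet's unit theorem:
rank = r1 + r2 - 1
= 15 + 17 - 1
= 31

31


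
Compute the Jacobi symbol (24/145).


Compute (24/145) via quadratic reciprocity:
  pull out 2: (2/145) = +1  (since 145 mod 8 = 1)
  pull out 2: (2/145) = +1  (since 145 mod 8 = 1)
  pull out 2: (2/145) = +1  (since 145 mod 8 = 1)
  reciprocity: (3/145) -> +(145/3)
  reduce: (1/3)
  (1/3) = 1
Product of signs = 1

1


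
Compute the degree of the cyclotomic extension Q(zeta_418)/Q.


The degree equals Euler's totient phi(418).
418 = 2 * 11 * 19
phi(418) = 180

180


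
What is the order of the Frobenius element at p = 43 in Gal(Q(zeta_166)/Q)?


The Frobenius at p in Gal(Q(zeta_n)/Q) = (Z/nZ)* is the class of p, so its order is ord_166(43), the smallest k >= 1 with 43^k = 1 mod 166.
n = 166 = 2 * 83, phi(166) = 82; the order divides phi(n).
Divisors of 82: 1, 2, 41, 82
Repeated squaring mod 166: 43^1 = 43, 43^2 = 23, 43^4 = 31, 43^8 = 131, 43^16 = 63, 43^32 = 151, 43^64 = 59
Test divisors in increasing order:
  k=1: 43^1 = 43 mod 166
  k=2: 43^2 = 23 mod 166
  k=41: 43^41 = 151 * 131 * 43 = 165 mod 166
  k=82: 43^82 = 59 * 63 * 23 = 1 mod 166  <- first divisor giving 1
Order = 82

82


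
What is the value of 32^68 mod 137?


p = 137 is prime and the exponent is (p-1)/2 = 68, so by Euler's criterion 32^68 = (32/137) = +1 or -1 mod 137.
Compute by square-and-multiply:
  68 = 64 + 4 (binary 1000100)
  Repeated squaring mod 137: 32^1 = 32, 32^2 = 65, 32^4 = 115, 32^8 = 73, 32^16 = 123, 32^32 = 59, 32^64 = 56
  32^68 = 32^64 * 32^4 = 56 * 115 mod 137
    56 * 115 = 6440 = 1 mod 137
  32^68 = 1 mod 137
Result 1: 32 is a quadratic residue mod 137.
32^68 mod 137 = 1

1


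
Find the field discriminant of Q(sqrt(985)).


For K = Q(sqrt(d)) with d squarefree: disc(K) = d if d = 1 mod 4, and disc(K) = 4d if d = 2 or 3 mod 4.
Here d = 985, and d mod 4 = 1.
d = 1 mod 4 (O_K = Z[(1+sqrt(d))/2]), so disc(K) = d = 985

985


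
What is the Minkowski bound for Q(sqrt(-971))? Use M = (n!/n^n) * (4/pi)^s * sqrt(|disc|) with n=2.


d = -971, d mod 4 = 1, so disc(K) = d = -971; |disc(K)| = 971
Imaginary quadratic field, so n = 2, s = r2 = 1, r1 = 0
M = (n!/n^n) * (4/pi)^s * sqrt(|disc(K)|) = (2!/2^2) * (4/pi)^1 * sqrt(971)
= 0.5 * 1.273240 * 31.160873
= 19.8376

19.8376


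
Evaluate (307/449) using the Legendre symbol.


p = 449 is prime, so compute (307/449) with the reciprocity algorithm (Jacobi-symbol steps: pull out 2s via (2/n), flip via reciprocity, reduce):
  reciprocity: (307/449) -> +(449/307)
  reduce: (142/307)
  pull out 2: (2/307) = -1  (since 307 mod 8 = 3)
  reciprocity: (71/307) -> -(307/71)
  reduce: (23/71)
  reciprocity: (23/71) -> -(71/23)
  reduce: (2/23)
  pull out 2: (2/23) = +1  (since 23 mod 8 = 7)
  (1/23) = 1
Product of signs = -1
(307/449) = -1

-1


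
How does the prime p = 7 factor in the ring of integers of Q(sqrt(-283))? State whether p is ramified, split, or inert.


K = Q(sqrt(-283)). Since d mod 4 = 1, disc(K) = -283.
Check p | disc: -283 mod 7 = 4.
p does not divide disc. Compute Legendre symbol (d/p):
4^((7-1)/2) mod 7 = 1
(d/p) = 1, so p splits: (p) = P*P' with e=1, f=1, g=2.
Therefore p is split.

split


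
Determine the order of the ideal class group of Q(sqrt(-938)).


K = Q(sqrt(-938)). d mod 4 = 2, so D = disc(K) = 4d = -3752
h(K) equals the number of primitive reduced positive-definite forms (a, b, c) = a*x^2 + b*x*y + c*y^2 with b^2 - 4ac = D,
where reduced means |b| <= a <= c, with b >= 0 whenever |b| = a or a = c, and primitive means gcd(a, b, c) = 1.
Reduced forces 3a^2 <= |D| = 3752, so 1 <= a <= 35; b must have the parity of D, and c = (b^2 - D)/(4a) must be an integer >= a.
Enumerate a = 1..35, b in [-a, a]:
  a=1: (1, 0, 938)  [1]
  a=2: (2, 0, 469)  [1]
  a=3: (3, -2, 313), (3, 2, 313)  [2]
  a=4..5: none
  a=6: (6, -4, 157), (6, 4, 157)  [2]
  a=7: (7, 0, 134)  [1]
  a=8: none
  a=9: (9, -8, 106), (9, 8, 106)  [2]
  a=10..13: none
  a=14: (14, 0, 67)  [1]
  a=15..17: none
  a=18: (18, -8, 53), (18, 8, 53)  [2]
  a=19..20: none
  a=21: (21, -14, 47), (21, 14, 47)  [2]
  a=22..26: none
  a=27: (27, -26, 41), (27, 26, 41)  [2]
  a=28..35: none
Total reduced forms: 1 + 1 + 2 + 2 + 1 + 2 + 1 + 2 + 2 + 2 = 16
h = 16

16


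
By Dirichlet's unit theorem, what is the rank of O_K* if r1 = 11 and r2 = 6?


By Dirichlet's unit theorem:
rank = r1 + r2 - 1
= 11 + 6 - 1
= 16

16


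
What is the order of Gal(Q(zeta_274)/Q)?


|Gal(Q(zeta_274)/Q)| = phi(274)
= 136

136


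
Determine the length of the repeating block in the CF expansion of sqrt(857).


Run the CF algorithm for sqrt(857).
a_0 = floor(sqrt(857)) = 29; set m_0=0, q_0=1.
Recurrence: m' = q*a - m,  q' = (d - m'^2)/q,  a' = floor((a_0 + m')/q').
  step 1: m=29, q=16, a=3
  step 2: m=19, q=31, a=1
  step 3: m=12, q=23, a=1
  step 4: m=11, q=32, a=1
  step 5: m=21, q=13, a=3
  step 6: m=18, q=41, a=1
  step 7: m=23, q=8, a=6
  step 8: m=25, q=29, a=1
  step 9: m=4, q=29, a=1
  step 10: m=25, q=8, a=6
  step 11: m=23, q=41, a=1
  step 12: m=18, q=13, a=3
  step 13: m=21, q=32, a=1
  step 14: m=11, q=23, a=1
  step 15: m=12, q=31, a=1
  step 16: m=19, q=16, a=3
  step 17: m=29, q=1, a=58
a_17 = 2*a_0 = 58, so the period closes here.
sqrt(857) = [29; 3, 1, 1, 1, 3, 1, 6, 1, 1, 6, 1, 3, 1, 1, 1, 3, 58]
Period length = 17

17


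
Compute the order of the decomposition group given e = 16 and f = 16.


|D_P| = e * f
= 16 * 16
= 256

256


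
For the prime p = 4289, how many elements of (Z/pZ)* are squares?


For prime p, the number of non-zero quadratic residues is (p-1)/2.
= (4289-1)/2
= 2144

2144


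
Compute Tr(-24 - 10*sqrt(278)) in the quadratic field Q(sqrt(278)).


Tr(a + b*sqrt(d)) = (a + b*sqrt(d)) + (a - b*sqrt(d)) = 2a
= 2 * (-24)
= -48

-48


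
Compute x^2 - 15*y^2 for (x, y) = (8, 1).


x^2 - d*y^2
= 8^2 - 15*1^2
= 64 - 15
= 49

49


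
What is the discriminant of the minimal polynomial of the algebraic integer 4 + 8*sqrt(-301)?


The element 4 + 8*sqrt(-301) has minimal polynomial:
x^2 - 8*x + 19280
Discriminant = (-8)^2 - 4*(19280)
= 64 - 77120
= -77056

-77056


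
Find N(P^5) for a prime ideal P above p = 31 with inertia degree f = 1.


N(P^a) = p^(a*f)
= 31^(5*1)
= 31^5
= 28629151

28629151


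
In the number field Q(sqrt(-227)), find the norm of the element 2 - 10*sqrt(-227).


N(a + b*sqrt(d)) = a^2 - d*b^2
= (2)^2 - (-227)*(-10)^2
= 4 + 22700
= 22704

22704


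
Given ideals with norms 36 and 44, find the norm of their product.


N(IJ) = N(I) * N(J)
= 36 * 44
= 1584

1584


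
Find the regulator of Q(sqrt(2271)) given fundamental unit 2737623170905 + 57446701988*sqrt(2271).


epsilon = 2737623170905 + 57446701988*sqrt(2271)
= 5.4752e+12
R = ln(5.4752e+12)
= 29.3313

29.3313


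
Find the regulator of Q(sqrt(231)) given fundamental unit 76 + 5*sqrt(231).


epsilon = 76 + 5*sqrt(231)
= 151.9934
R = ln(151.9934)
= 5.0238

5.0238


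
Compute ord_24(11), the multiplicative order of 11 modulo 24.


We want ord_24(11), the smallest k >= 1 with 11^k = 1 mod 24.
n = 24 = 2^3 * 3, phi(24) = 8; the order divides phi(n).
Divisors of 8: 1, 2, 4, 8
Repeated squaring mod 24: 11^1 = 11, 11^2 = 1, 11^4 = 1, 11^8 = 1
Test divisors in increasing order:
  k=1: 11^1 = 11 mod 24
  k=2: 11^2 = 1 mod 24  <- first divisor giving 1
Order = 2

2


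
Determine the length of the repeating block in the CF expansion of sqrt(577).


Run the CF algorithm for sqrt(577).
a_0 = floor(sqrt(577)) = 24; set m_0=0, q_0=1.
Recurrence: m' = q*a - m,  q' = (d - m'^2)/q,  a' = floor((a_0 + m')/q').
  step 1: m=24, q=1, a=48
a_1 = 2*a_0 = 48, so the period closes here.
sqrt(577) = [24; 48]
Period length = 1

1


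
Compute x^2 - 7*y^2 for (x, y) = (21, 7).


x^2 - d*y^2
= 21^2 - 7*7^2
= 441 - 343
= 98

98


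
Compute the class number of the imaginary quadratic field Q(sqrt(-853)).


K = Q(sqrt(-853)). d mod 4 = 3, so D = disc(K) = 4d = -3412
h(K) equals the number of primitive reduced positive-definite forms (a, b, c) = a*x^2 + b*x*y + c*y^2 with b^2 - 4ac = D,
where reduced means |b| <= a <= c, with b >= 0 whenever |b| = a or a = c, and primitive means gcd(a, b, c) = 1.
Reduced forces 3a^2 <= |D| = 3412, so 1 <= a <= 33; b must have the parity of D, and c = (b^2 - D)/(4a) must be an integer >= a.
Enumerate a = 1..33, b in [-a, a]:
  a=1: (1, 0, 853)  [1]
  a=2: (2, 2, 427)  [1]
  a=3..6: none
  a=7: (7, -2, 122), (7, 2, 122)  [2]
  a=8..10: none
  a=11: (11, -8, 79), (11, 8, 79)  [2]
  a=12..13: none
  a=14: (14, -2, 61), (14, 2, 61)  [2]
  a=15..21: none
  a=22: (22, -14, 41), (22, 14, 41)  [2]
  a=23..33: none
Total reduced forms: 1 + 1 + 2 + 2 + 2 + 2 = 10
h = 10

10


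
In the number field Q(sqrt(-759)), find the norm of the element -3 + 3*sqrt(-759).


N(a + b*sqrt(d)) = a^2 - d*b^2
= (-3)^2 - (-759)*(3)^2
= 9 + 6831
= 6840

6840


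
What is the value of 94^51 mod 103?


p = 103 is prime and the exponent is (p-1)/2 = 51, so by Euler's criterion 94^51 = (94/103) = +1 or -1 mod 103.
Compute by square-and-multiply:
  51 = 32 + 16 + 2 + 1 (binary 110011)
  Repeated squaring mod 103: 94^1 = 94, 94^2 = 81, 94^4 = 72, 94^8 = 34, 94^16 = 23, 94^32 = 14
  94^51 = 94^32 * 94^16 * 94^2 * 94^1 = 14 * 23 * 81 * 94 mod 103
    14 * 23 = 322 = 13 mod 103
    13 * 81 = 1053 = 23 mod 103
    23 * 94 = 2162 = 102 mod 103
  94^51 = 102 mod 103
Result 102 = p - 1 = -1 mod 103: 94 is a quadratic non-residue mod 103. As a residue in [0, p-1] the value is 102.
94^51 mod 103 = 102

102


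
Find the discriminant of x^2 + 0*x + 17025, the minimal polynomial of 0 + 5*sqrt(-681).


The element 0 + 5*sqrt(-681) has minimal polynomial:
x^2 + 0*x + 17025
Discriminant = (0)^2 - 4*(17025)
= 0 - 68100
= -68100

-68100


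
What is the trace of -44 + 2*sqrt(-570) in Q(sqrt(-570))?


Tr(a + b*sqrt(d)) = (a + b*sqrt(d)) + (a - b*sqrt(d)) = 2a
= 2 * (-44)
= -88

-88


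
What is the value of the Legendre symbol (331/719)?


p = 719 is prime, so compute (331/719) with the reciprocity algorithm (Jacobi-symbol steps: pull out 2s via (2/n), flip via reciprocity, reduce):
  reciprocity: (331/719) -> -(719/331)
  reduce: (57/331)
  reciprocity: (57/331) -> +(331/57)
  reduce: (46/57)
  pull out 2: (2/57) = +1  (since 57 mod 8 = 1)
  reciprocity: (23/57) -> +(57/23)
  reduce: (11/23)
  reciprocity: (11/23) -> -(23/11)
  reduce: (1/11)
  (1/11) = 1
Product of signs = 1
(331/719) = 1

1


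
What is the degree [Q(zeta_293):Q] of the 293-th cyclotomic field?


The degree equals Euler's totient phi(293).
293 = 293
phi(293) = 292

292


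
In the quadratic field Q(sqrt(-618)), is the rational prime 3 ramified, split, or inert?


K = Q(sqrt(-618)). Since d mod 4 = 2, disc(K) = -2472.
Check p | disc: -2472 mod 3 = 0.
p divides disc, so p ramifies: (p) = P^2 with e=2, f=1, g=1.
Therefore p is ramified.

ramified


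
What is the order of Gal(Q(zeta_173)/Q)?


|Gal(Q(zeta_173)/Q)| = phi(173)
= 172

172


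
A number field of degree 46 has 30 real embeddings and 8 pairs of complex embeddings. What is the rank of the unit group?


By Dirichlet's unit theorem:
rank = r1 + r2 - 1
= 30 + 8 - 1
= 37

37


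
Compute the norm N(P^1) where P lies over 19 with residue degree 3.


N(P^a) = p^(a*f)
= 19^(1*3)
= 19^3
= 6859

6859


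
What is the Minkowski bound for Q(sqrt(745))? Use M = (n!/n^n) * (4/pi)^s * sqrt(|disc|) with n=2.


d = 745, d mod 4 = 1, so disc(K) = d = 745; |disc(K)| = 745
Real quadratic field, so n = 2, s = r2 = 0, r1 = 2
M = (n!/n^n) * (4/pi)^s * sqrt(|disc(K)|) = (2!/2^2) * (4/pi)^0 * sqrt(745)
= 0.5 * 1.000000 * 27.294688
= 13.6473

13.6473


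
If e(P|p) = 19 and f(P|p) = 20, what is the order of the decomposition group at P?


|D_P| = e * f
= 19 * 20
= 380

380


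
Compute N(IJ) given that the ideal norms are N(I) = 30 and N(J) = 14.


N(IJ) = N(I) * N(J)
= 30 * 14
= 420

420


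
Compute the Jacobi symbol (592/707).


Compute (592/707) via quadratic reciprocity:
  pull out 2: (2/707) = -1  (since 707 mod 8 = 3)
  pull out 2: (2/707) = -1  (since 707 mod 8 = 3)
  pull out 2: (2/707) = -1  (since 707 mod 8 = 3)
  pull out 2: (2/707) = -1  (since 707 mod 8 = 3)
  reciprocity: (37/707) -> +(707/37)
  reduce: (4/37)
  pull out 2: (2/37) = -1  (since 37 mod 8 = 5)
  pull out 2: (2/37) = -1  (since 37 mod 8 = 5)
  (1/37) = 1
Product of signs = 1

1


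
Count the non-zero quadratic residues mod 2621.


For prime p, the number of non-zero quadratic residues is (p-1)/2.
= (2621-1)/2
= 1310

1310


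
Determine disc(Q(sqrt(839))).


For K = Q(sqrt(d)) with d squarefree: disc(K) = d if d = 1 mod 4, and disc(K) = 4d if d = 2 or 3 mod 4.
Here d = 839, and d mod 4 = 3.
d = 3 mod 4, not 1 (O_K = Z[sqrt(d)]), so disc(K) = 4d = 4 * (839) = 3356

3356


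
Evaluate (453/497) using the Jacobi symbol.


Compute (453/497) via quadratic reciprocity:
  reciprocity: (453/497) -> +(497/453)
  reduce: (44/453)
  pull out 2: (2/453) = -1  (since 453 mod 8 = 5)
  pull out 2: (2/453) = -1  (since 453 mod 8 = 5)
  reciprocity: (11/453) -> +(453/11)
  reduce: (2/11)
  pull out 2: (2/11) = -1  (since 11 mod 8 = 3)
  (1/11) = 1
Product of signs = -1

-1


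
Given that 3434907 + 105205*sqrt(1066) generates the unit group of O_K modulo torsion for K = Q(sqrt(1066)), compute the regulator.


epsilon = 3434907 + 105205*sqrt(1066)
= 6.8698e+06
R = ln(6.8698e+06)
= 15.7426

15.7426


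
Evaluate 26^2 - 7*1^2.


x^2 - d*y^2
= 26^2 - 7*1^2
= 676 - 7
= 669

669


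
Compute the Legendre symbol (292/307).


p = 307 is prime, so compute (292/307) with the reciprocity algorithm (Jacobi-symbol steps: pull out 2s via (2/n), flip via reciprocity, reduce):
  pull out 2: (2/307) = -1  (since 307 mod 8 = 3)
  pull out 2: (2/307) = -1  (since 307 mod 8 = 3)
  reciprocity: (73/307) -> +(307/73)
  reduce: (15/73)
  reciprocity: (15/73) -> +(73/15)
  reduce: (13/15)
  reciprocity: (13/15) -> +(15/13)
  reduce: (2/13)
  pull out 2: (2/13) = -1  (since 13 mod 8 = 5)
  (1/13) = 1
Product of signs = -1
(292/307) = -1

-1


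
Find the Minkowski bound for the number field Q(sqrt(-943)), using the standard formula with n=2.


d = -943, d mod 4 = 1, so disc(K) = d = -943; |disc(K)| = 943
Imaginary quadratic field, so n = 2, s = r2 = 1, r1 = 0
M = (n!/n^n) * (4/pi)^s * sqrt(|disc(K)|) = (2!/2^2) * (4/pi)^1 * sqrt(943)
= 0.5 * 1.273240 * 30.708305
= 19.5495

19.5495


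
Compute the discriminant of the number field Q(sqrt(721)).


For K = Q(sqrt(d)) with d squarefree: disc(K) = d if d = 1 mod 4, and disc(K) = 4d if d = 2 or 3 mod 4.
Here d = 721, and d mod 4 = 1.
d = 1 mod 4 (O_K = Z[(1+sqrt(d))/2]), so disc(K) = d = 721

721


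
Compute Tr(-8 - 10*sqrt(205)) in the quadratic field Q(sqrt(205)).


Tr(a + b*sqrt(d)) = (a + b*sqrt(d)) + (a - b*sqrt(d)) = 2a
= 2 * (-8)
= -16

-16


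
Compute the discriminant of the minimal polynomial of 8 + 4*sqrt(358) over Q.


The element 8 + 4*sqrt(358) has minimal polynomial:
x^2 - 16*x - 5664
Discriminant = (-16)^2 - 4*(-5664)
= 256 + 22656
= 22912

22912


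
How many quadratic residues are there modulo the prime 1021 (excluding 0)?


For prime p, the number of non-zero quadratic residues is (p-1)/2.
= (1021-1)/2
= 510

510


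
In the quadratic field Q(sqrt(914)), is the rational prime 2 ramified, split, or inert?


K = Q(sqrt(914)). Since d mod 4 = 2, disc(K) = 3656.
Check p | disc: 3656 mod 2 = 0.
p divides disc, so p ramifies: (p) = P^2 with e=2, f=1, g=1.
Therefore p is ramified.

ramified


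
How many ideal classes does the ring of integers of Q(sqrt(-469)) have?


K = Q(sqrt(-469)). d mod 4 = 3, so D = disc(K) = 4d = -1876
h(K) equals the number of primitive reduced positive-definite forms (a, b, c) = a*x^2 + b*x*y + c*y^2 with b^2 - 4ac = D,
where reduced means |b| <= a <= c, with b >= 0 whenever |b| = a or a = c, and primitive means gcd(a, b, c) = 1.
Reduced forces 3a^2 <= |D| = 1876, so 1 <= a <= 25; b must have the parity of D, and c = (b^2 - D)/(4a) must be an integer >= a.
Enumerate a = 1..25, b in [-a, a]:
  a=1: (1, 0, 469)  [1]
  a=2: (2, 2, 235)  [1]
  a=3..4: none
  a=5: (5, -2, 94), (5, 2, 94)  [2]
  a=6: none
  a=7: (7, 0, 67)  [1]
  a=8..9: none
  a=10: (10, -2, 47), (10, 2, 47)  [2]
  a=11: (11, -4, 43), (11, 4, 43)  [2]
  a=12: none
  a=13: (13, -10, 38), (13, 10, 38)  [2]
  a=14: (14, 14, 37)  [1]
  a=15..18: none
  a=19: (19, -10, 26), (19, 10, 26)  [2]
  a=20..21: none
  a=22: (22, -18, 25), (22, 18, 25)  [2]
  a=23..25: none
Total reduced forms: 1 + 1 + 2 + 1 + 2 + 2 + 2 + 1 + 2 + 2 = 16
h = 16

16


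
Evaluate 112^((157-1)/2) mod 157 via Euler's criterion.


p = 157 is prime and the exponent is (p-1)/2 = 78, so by Euler's criterion 112^78 = (112/157) = +1 or -1 mod 157.
Compute by square-and-multiply:
  78 = 64 + 8 + 4 + 2 (binary 1001110)
  Repeated squaring mod 157: 112^1 = 112, 112^2 = 141, 112^4 = 99, 112^8 = 67, 112^16 = 93, 112^32 = 14, 112^64 = 39
  112^78 = 112^64 * 112^8 * 112^4 * 112^2 = 39 * 67 * 99 * 141 mod 157
    39 * 67 = 2613 = 101 mod 157
    101 * 99 = 9999 = 108 mod 157
    108 * 141 = 15228 = 156 mod 157
  112^78 = 156 mod 157
Result 156 = p - 1 = -1 mod 157: 112 is a quadratic non-residue mod 157. As a residue in [0, p-1] the value is 156.
112^78 mod 157 = 156

156


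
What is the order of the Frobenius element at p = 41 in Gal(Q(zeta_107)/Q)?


The Frobenius at p in Gal(Q(zeta_n)/Q) = (Z/nZ)* is the class of p, so its order is ord_107(41), the smallest k >= 1 with 41^k = 1 mod 107.
n = 107 = 107, phi(107) = 106; the order divides phi(n).
Divisors of 106: 1, 2, 53, 106
Repeated squaring mod 107: 41^1 = 41, 41^2 = 76, 41^4 = 105, 41^8 = 4, 41^16 = 16, 41^32 = 42, 41^64 = 52
Test divisors in increasing order:
  k=1: 41^1 = 41 mod 107
  k=2: 41^2 = 76 mod 107
  k=53: 41^53 = 42 * 16 * 105 * 41 = 1 mod 107  <- first divisor giving 1
Order = 53

53


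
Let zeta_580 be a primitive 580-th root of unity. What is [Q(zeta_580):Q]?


The degree equals Euler's totient phi(580).
580 = 2^2 * 5 * 29
phi(580) = 224

224


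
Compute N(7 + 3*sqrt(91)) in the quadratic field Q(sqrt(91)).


N(a + b*sqrt(d)) = a^2 - d*b^2
= (7)^2 - (91)*(3)^2
= 49 - 819
= -770

-770


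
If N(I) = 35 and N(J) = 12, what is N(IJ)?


N(IJ) = N(I) * N(J)
= 35 * 12
= 420

420


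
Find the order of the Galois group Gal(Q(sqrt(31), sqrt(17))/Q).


The 2 square roots of distinct primes are multiplicatively independent over Q,
so [K:Q] = 2^2 and Gal(K/Q) is isomorphic to (Z/2Z)^2.
|Gal| = 2^2 = 4

4


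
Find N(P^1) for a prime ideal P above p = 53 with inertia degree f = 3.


N(P^a) = p^(a*f)
= 53^(1*3)
= 53^3
= 148877

148877


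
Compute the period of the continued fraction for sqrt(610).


Run the CF algorithm for sqrt(610).
a_0 = floor(sqrt(610)) = 24; set m_0=0, q_0=1.
Recurrence: m' = q*a - m,  q' = (d - m'^2)/q,  a' = floor((a_0 + m')/q').
  step 1: m=24, q=34, a=1
  step 2: m=10, q=15, a=2
  step 3: m=20, q=14, a=3
  step 4: m=22, q=9, a=5
  step 5: m=23, q=9, a=5
  step 6: m=22, q=14, a=3
  step 7: m=20, q=15, a=2
  step 8: m=10, q=34, a=1
  step 9: m=24, q=1, a=48
a_9 = 2*a_0 = 48, so the period closes here.
sqrt(610) = [24; 1, 2, 3, 5, 5, 3, 2, 1, 48]
Period length = 9

9


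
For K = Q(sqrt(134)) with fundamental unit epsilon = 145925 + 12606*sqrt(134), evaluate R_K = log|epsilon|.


epsilon = 145925 + 12606*sqrt(134)
= 291850.0000
R = ln(291850.0000)
= 12.5840

12.5840


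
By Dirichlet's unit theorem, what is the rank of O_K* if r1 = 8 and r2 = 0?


By Dirichlet's unit theorem:
rank = r1 + r2 - 1
= 8 + 0 - 1
= 7

7


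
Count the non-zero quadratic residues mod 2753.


For prime p, the number of non-zero quadratic residues is (p-1)/2.
= (2753-1)/2
= 1376

1376


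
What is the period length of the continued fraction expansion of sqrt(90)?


Run the CF algorithm for sqrt(90).
a_0 = floor(sqrt(90)) = 9; set m_0=0, q_0=1.
Recurrence: m' = q*a - m,  q' = (d - m'^2)/q,  a' = floor((a_0 + m')/q').
  step 1: m=9, q=9, a=2
  step 2: m=9, q=1, a=18
a_2 = 2*a_0 = 18, so the period closes here.
sqrt(90) = [9; 2, 18]
Period length = 2

2


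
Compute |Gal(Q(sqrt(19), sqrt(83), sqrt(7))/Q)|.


The 3 square roots of distinct primes are multiplicatively independent over Q,
so [K:Q] = 2^3 and Gal(K/Q) is isomorphic to (Z/2Z)^3.
|Gal| = 2^3 = 8

8


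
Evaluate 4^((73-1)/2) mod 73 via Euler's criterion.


p = 73 is prime and the exponent is (p-1)/2 = 36, so by Euler's criterion 4^36 = (4/73) = +1 or -1 mod 73.
Compute by square-and-multiply:
  36 = 32 + 4 (binary 100100)
  Repeated squaring mod 73: 4^1 = 4, 4^2 = 16, 4^4 = 37, 4^8 = 55, 4^16 = 32, 4^32 = 2
  4^36 = 4^32 * 4^4 = 2 * 37 mod 73
    2 * 37 = 74 = 1 mod 73
  4^36 = 1 mod 73
Result 1: 4 is a quadratic residue mod 73.
4^36 mod 73 = 1

1


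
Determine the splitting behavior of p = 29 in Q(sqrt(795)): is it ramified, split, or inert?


K = Q(sqrt(795)). Since d mod 4 = 3, disc(K) = 3180.
Check p | disc: 3180 mod 29 = 19.
p does not divide disc. Compute Legendre symbol (d/p):
12^((29-1)/2) mod 29 = -1
(d/p) = -1, so p is inert: (p) stays prime with e=1, f=2, g=1.
Therefore p is inert.

inert


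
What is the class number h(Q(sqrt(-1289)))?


K = Q(sqrt(-1289)). d mod 4 = 3, so D = disc(K) = 4d = -5156
h(K) equals the number of primitive reduced positive-definite forms (a, b, c) = a*x^2 + b*x*y + c*y^2 with b^2 - 4ac = D,
where reduced means |b| <= a <= c, with b >= 0 whenever |b| = a or a = c, and primitive means gcd(a, b, c) = 1.
Reduced forces 3a^2 <= |D| = 5156, so 1 <= a <= 41; b must have the parity of D, and c = (b^2 - D)/(4a) must be an integer >= a.
Enumerate a = 1..41, b in [-a, a]:
  a=1: (1, 0, 1289)  [1]
  a=2: (2, 2, 645)  [1]
  a=3: (3, -2, 430), (3, 2, 430)  [2]
  a=4: none
  a=5: (5, -2, 258), (5, 2, 258)  [2]
  a=6: (6, -2, 215), (6, 2, 215)  [2]
  a=7..8: none
  a=9: (9, -8, 145), (9, 8, 145)  [2]
  a=10: (10, -2, 129), (10, 2, 129)  [2]
  a=11: (11, -6, 118), (11, 6, 118)  [2]
  a=12..14: none
  a=15: (15, -8, 87), (15, -2, 86), (15, 2, 86), (15, 8, 87)  [4]
  a=16..17: none
  a=18: (18, -10, 73), (18, 10, 73)  [2]
  a=19..21: none
  a=22: (22, -6, 59), (22, 6, 59)  [2]
  a=23..24: none
  a=25: (25, -12, 53), (25, 12, 53)  [2]
  a=26: none
  a=27: (27, -26, 54), (27, 26, 54)  [2]
  a=28: none
  a=29: (29, -8, 45), (29, 8, 45)  [2]
  a=30: (30, -22, 47), (30, -2, 43), (30, 2, 43), (30, 22, 47)  [4]
  a=31..32: none
  a=33: (33, -28, 45), (33, -16, 41), (33, 16, 41), (33, 28, 45)  [4]
  a=34..41: none
Total reduced forms: 1 + 1 + 2 + 2 + 2 + 2 + 2 + 2 + 4 + 2 + 2 + 2 + 2 + 2 + 4 + 4 = 36
h = 36

36


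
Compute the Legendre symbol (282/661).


p = 661 is prime, so compute (282/661) with the reciprocity algorithm (Jacobi-symbol steps: pull out 2s via (2/n), flip via reciprocity, reduce):
  pull out 2: (2/661) = -1  (since 661 mod 8 = 5)
  reciprocity: (141/661) -> +(661/141)
  reduce: (97/141)
  reciprocity: (97/141) -> +(141/97)
  reduce: (44/97)
  pull out 2: (2/97) = +1  (since 97 mod 8 = 1)
  pull out 2: (2/97) = +1  (since 97 mod 8 = 1)
  reciprocity: (11/97) -> +(97/11)
  reduce: (9/11)
  reciprocity: (9/11) -> +(11/9)
  reduce: (2/9)
  pull out 2: (2/9) = +1  (since 9 mod 8 = 1)
  (1/9) = 1
Product of signs = -1
(282/661) = -1

-1


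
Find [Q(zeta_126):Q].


The degree equals Euler's totient phi(126).
126 = 2 * 3^2 * 7
phi(126) = 36

36


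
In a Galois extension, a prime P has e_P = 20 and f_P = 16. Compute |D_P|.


|D_P| = e * f
= 20 * 16
= 320

320


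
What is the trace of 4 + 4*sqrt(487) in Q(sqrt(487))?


Tr(a + b*sqrt(d)) = (a + b*sqrt(d)) + (a - b*sqrt(d)) = 2a
= 2 * (4)
= 8

8


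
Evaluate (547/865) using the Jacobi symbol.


Compute (547/865) via quadratic reciprocity:
  reciprocity: (547/865) -> +(865/547)
  reduce: (318/547)
  pull out 2: (2/547) = -1  (since 547 mod 8 = 3)
  reciprocity: (159/547) -> -(547/159)
  reduce: (70/159)
  pull out 2: (2/159) = +1  (since 159 mod 8 = 7)
  reciprocity: (35/159) -> -(159/35)
  reduce: (19/35)
  reciprocity: (19/35) -> -(35/19)
  reduce: (16/19)
  pull out 2: (2/19) = -1  (since 19 mod 8 = 3)
  pull out 2: (2/19) = -1  (since 19 mod 8 = 3)
  pull out 2: (2/19) = -1  (since 19 mod 8 = 3)
  pull out 2: (2/19) = -1  (since 19 mod 8 = 3)
  (1/19) = 1
Product of signs = 1

1


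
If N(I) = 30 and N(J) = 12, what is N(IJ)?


N(IJ) = N(I) * N(J)
= 30 * 12
= 360

360


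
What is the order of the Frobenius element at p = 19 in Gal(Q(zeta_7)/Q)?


The Frobenius at p in Gal(Q(zeta_n)/Q) = (Z/nZ)* is the class of p, so its order is ord_7(19), the smallest k >= 1 with 19^k = 1 mod 7.
n = 7 = 7, phi(7) = 6; the order divides phi(n).
Divisors of 6: 1, 2, 3, 6
Repeated squaring mod 7: 19^1 = 5, 19^2 = 4, 19^4 = 2
Test divisors in increasing order:
  k=1: 19^1 = 5 mod 7
  k=2: 19^2 = 4 mod 7
  k=3: 19^3 = 4 * 5 = 6 mod 7
  k=6: 19^6 = 2 * 4 = 1 mod 7  <- first divisor giving 1
Order = 6

6


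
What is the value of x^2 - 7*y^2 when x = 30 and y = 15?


x^2 - d*y^2
= 30^2 - 7*15^2
= 900 - 1575
= -675

-675


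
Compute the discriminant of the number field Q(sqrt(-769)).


For K = Q(sqrt(d)) with d squarefree: disc(K) = d if d = 1 mod 4, and disc(K) = 4d if d = 2 or 3 mod 4.
Here d = -769, and d mod 4 = 3.
d = 3 mod 4, not 1 (O_K = Z[sqrt(d)]), so disc(K) = 4d = 4 * (-769) = -3076

-3076


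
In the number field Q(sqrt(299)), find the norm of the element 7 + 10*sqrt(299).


N(a + b*sqrt(d)) = a^2 - d*b^2
= (7)^2 - (299)*(10)^2
= 49 - 29900
= -29851

-29851


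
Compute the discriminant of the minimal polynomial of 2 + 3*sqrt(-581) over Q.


The element 2 + 3*sqrt(-581) has minimal polynomial:
x^2 - 4*x + 5233
Discriminant = (-4)^2 - 4*(5233)
= 16 - 20932
= -20916

-20916


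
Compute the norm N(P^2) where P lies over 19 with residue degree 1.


N(P^a) = p^(a*f)
= 19^(2*1)
= 19^2
= 361

361


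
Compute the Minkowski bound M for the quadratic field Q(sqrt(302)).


d = 302, d mod 4 = 2, so disc(K) = 4d = 1208; |disc(K)| = 1208
Real quadratic field, so n = 2, s = r2 = 0, r1 = 2
M = (n!/n^n) * (4/pi)^s * sqrt(|disc(K)|) = (2!/2^2) * (4/pi)^0 * sqrt(1208)
= 0.5 * 1.000000 * 34.756294
= 17.3781

17.3781


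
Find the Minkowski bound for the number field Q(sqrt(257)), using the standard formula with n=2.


d = 257, d mod 4 = 1, so disc(K) = d = 257; |disc(K)| = 257
Real quadratic field, so n = 2, s = r2 = 0, r1 = 2
M = (n!/n^n) * (4/pi)^s * sqrt(|disc(K)|) = (2!/2^2) * (4/pi)^0 * sqrt(257)
= 0.5 * 1.000000 * 16.031220
= 8.0156

8.0156


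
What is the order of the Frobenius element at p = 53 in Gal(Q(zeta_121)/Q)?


The Frobenius at p in Gal(Q(zeta_n)/Q) = (Z/nZ)* is the class of p, so its order is ord_121(53), the smallest k >= 1 with 53^k = 1 mod 121.
n = 121 = 11^2, phi(121) = 110; the order divides phi(n).
Divisors of 110: 1, 2, 5, 10, 11, 22, 55, 110
Repeated squaring mod 121: 53^1 = 53, 53^2 = 26, 53^4 = 71, 53^8 = 80, 53^16 = 108, 53^32 = 48, 53^64 = 5
Test divisors in increasing order:
  k=1: 53^1 = 53 mod 121
  k=2: 53^2 = 26 mod 121
  k=5: 53^5 = 71 * 53 = 12 mod 121
  k=10: 53^10 = 80 * 26 = 23 mod 121
  k=11: 53^11 = 80 * 26 * 53 = 9 mod 121
  k=22: 53^22 = 108 * 71 * 26 = 81 mod 121
  k=55: 53^55 = 48 * 108 * 71 * 26 * 53 = 1 mod 121  <- first divisor giving 1
Order = 55

55


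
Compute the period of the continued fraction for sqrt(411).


Run the CF algorithm for sqrt(411).
a_0 = floor(sqrt(411)) = 20; set m_0=0, q_0=1.
Recurrence: m' = q*a - m,  q' = (d - m'^2)/q,  a' = floor((a_0 + m')/q').
  step 1: m=20, q=11, a=3
  step 2: m=13, q=22, a=1
  step 3: m=9, q=15, a=1
  step 4: m=6, q=25, a=1
  step 5: m=19, q=2, a=19
  step 6: m=19, q=25, a=1
  step 7: m=6, q=15, a=1
  step 8: m=9, q=22, a=1
  step 9: m=13, q=11, a=3
  step 10: m=20, q=1, a=40
a_10 = 2*a_0 = 40, so the period closes here.
sqrt(411) = [20; 3, 1, 1, 1, 19, 1, 1, 1, 3, 40]
Period length = 10

10


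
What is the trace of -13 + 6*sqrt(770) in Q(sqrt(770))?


Tr(a + b*sqrt(d)) = (a + b*sqrt(d)) + (a - b*sqrt(d)) = 2a
= 2 * (-13)
= -26

-26


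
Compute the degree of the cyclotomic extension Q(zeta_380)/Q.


The degree equals Euler's totient phi(380).
380 = 2^2 * 5 * 19
phi(380) = 144

144
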